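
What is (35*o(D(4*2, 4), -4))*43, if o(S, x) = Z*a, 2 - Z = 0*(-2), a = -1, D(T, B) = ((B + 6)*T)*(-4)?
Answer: -3010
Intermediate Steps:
D(T, B) = -4*T*(6 + B) (D(T, B) = ((6 + B)*T)*(-4) = (T*(6 + B))*(-4) = -4*T*(6 + B))
Z = 2 (Z = 2 - 0*(-2) = 2 - 1*0 = 2 + 0 = 2)
o(S, x) = -2 (o(S, x) = 2*(-1) = -2)
(35*o(D(4*2, 4), -4))*43 = (35*(-2))*43 = -70*43 = -3010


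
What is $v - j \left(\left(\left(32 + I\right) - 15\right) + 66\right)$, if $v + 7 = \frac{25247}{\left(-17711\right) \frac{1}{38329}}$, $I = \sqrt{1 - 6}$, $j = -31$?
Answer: $- \frac{922245837}{17711} + 31 i \sqrt{5} \approx -52072.0 + 69.318 i$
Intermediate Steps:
$I = i \sqrt{5}$ ($I = \sqrt{-5} = i \sqrt{5} \approx 2.2361 i$)
$v = - \frac{967816240}{17711}$ ($v = -7 + \frac{25247}{\left(-17711\right) \frac{1}{38329}} = -7 + \frac{25247}{- \frac{17711}{38329}} = -7 + 25247 \left(- \frac{38329}{17711}\right) = -7 - \frac{967692263}{17711} = - \frac{967816240}{17711} \approx -54645.0$)
$v - j \left(\left(\left(32 + I\right) - 15\right) + 66\right) = - \frac{967816240}{17711} - - 31 \left(\left(\left(32 + i \sqrt{5}\right) - 15\right) + 66\right) = - \frac{967816240}{17711} - - 31 \left(\left(17 + i \sqrt{5}\right) + 66\right) = - \frac{967816240}{17711} - - 31 \left(83 + i \sqrt{5}\right) = - \frac{967816240}{17711} - \left(-2573 - 31 i \sqrt{5}\right) = - \frac{967816240}{17711} + \left(2573 + 31 i \sqrt{5}\right) = - \frac{922245837}{17711} + 31 i \sqrt{5}$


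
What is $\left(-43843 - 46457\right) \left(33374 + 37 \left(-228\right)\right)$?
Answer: $-2251901400$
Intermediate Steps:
$\left(-43843 - 46457\right) \left(33374 + 37 \left(-228\right)\right) = - 90300 \left(33374 - 8436\right) = \left(-90300\right) 24938 = -2251901400$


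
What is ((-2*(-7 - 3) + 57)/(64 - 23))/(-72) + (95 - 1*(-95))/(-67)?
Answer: -566039/197784 ≈ -2.8619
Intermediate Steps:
((-2*(-7 - 3) + 57)/(64 - 23))/(-72) + (95 - 1*(-95))/(-67) = ((-2*(-10) + 57)/41)*(-1/72) + (95 + 95)*(-1/67) = ((20 + 57)*(1/41))*(-1/72) + 190*(-1/67) = (77*(1/41))*(-1/72) - 190/67 = (77/41)*(-1/72) - 190/67 = -77/2952 - 190/67 = -566039/197784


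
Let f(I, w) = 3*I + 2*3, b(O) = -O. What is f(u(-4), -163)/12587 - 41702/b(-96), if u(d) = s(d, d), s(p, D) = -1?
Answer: -262451393/604176 ≈ -434.40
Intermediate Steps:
u(d) = -1
f(I, w) = 6 + 3*I (f(I, w) = 3*I + 6 = 6 + 3*I)
f(u(-4), -163)/12587 - 41702/b(-96) = (6 + 3*(-1))/12587 - 41702/((-1*(-96))) = (6 - 3)*(1/12587) - 41702/96 = 3*(1/12587) - 41702*1/96 = 3/12587 - 20851/48 = -262451393/604176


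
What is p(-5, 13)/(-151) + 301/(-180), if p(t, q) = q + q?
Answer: -50131/27180 ≈ -1.8444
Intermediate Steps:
p(t, q) = 2*q
p(-5, 13)/(-151) + 301/(-180) = (2*13)/(-151) + 301/(-180) = 26*(-1/151) + 301*(-1/180) = -26/151 - 301/180 = -50131/27180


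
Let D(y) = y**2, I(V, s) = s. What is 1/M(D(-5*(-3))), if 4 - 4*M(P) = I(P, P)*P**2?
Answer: -4/11390621 ≈ -3.5117e-7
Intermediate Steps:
M(P) = 1 - P**3/4 (M(P) = 1 - P*P**2/4 = 1 - P**3/4)
1/M(D(-5*(-3))) = 1/(1 - ((-5*(-3))**2)**3/4) = 1/(1 - (15**2)**3/4) = 1/(1 - 1/4*225**3) = 1/(1 - 1/4*11390625) = 1/(1 - 11390625/4) = 1/(-11390621/4) = -4/11390621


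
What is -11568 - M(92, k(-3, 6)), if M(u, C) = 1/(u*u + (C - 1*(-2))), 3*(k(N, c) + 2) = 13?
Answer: -293885043/25405 ≈ -11568.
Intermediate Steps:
k(N, c) = 7/3 (k(N, c) = -2 + (1/3)*13 = -2 + 13/3 = 7/3)
M(u, C) = 1/(2 + C + u**2) (M(u, C) = 1/(u**2 + (C + 2)) = 1/(u**2 + (2 + C)) = 1/(2 + C + u**2))
-11568 - M(92, k(-3, 6)) = -11568 - 1/(2 + 7/3 + 92**2) = -11568 - 1/(2 + 7/3 + 8464) = -11568 - 1/25405/3 = -11568 - 1*3/25405 = -11568 - 3/25405 = -293885043/25405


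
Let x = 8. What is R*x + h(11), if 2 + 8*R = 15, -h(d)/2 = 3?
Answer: 7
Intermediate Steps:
h(d) = -6 (h(d) = -2*3 = -6)
R = 13/8 (R = -¼ + (⅛)*15 = -¼ + 15/8 = 13/8 ≈ 1.6250)
R*x + h(11) = (13/8)*8 - 6 = 13 - 6 = 7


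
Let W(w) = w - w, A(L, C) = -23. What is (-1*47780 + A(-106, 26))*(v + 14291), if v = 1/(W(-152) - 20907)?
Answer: -14282672886608/20907 ≈ -6.8315e+8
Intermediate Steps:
W(w) = 0
v = -1/20907 (v = 1/(0 - 20907) = 1/(-20907) = -1/20907 ≈ -4.7831e-5)
(-1*47780 + A(-106, 26))*(v + 14291) = (-1*47780 - 23)*(-1/20907 + 14291) = (-47780 - 23)*(298781936/20907) = -47803*298781936/20907 = -14282672886608/20907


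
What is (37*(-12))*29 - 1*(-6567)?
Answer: -6309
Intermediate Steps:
(37*(-12))*29 - 1*(-6567) = -444*29 + 6567 = -12876 + 6567 = -6309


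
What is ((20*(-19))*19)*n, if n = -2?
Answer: 14440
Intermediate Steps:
((20*(-19))*19)*n = ((20*(-19))*19)*(-2) = -380*19*(-2) = -7220*(-2) = 14440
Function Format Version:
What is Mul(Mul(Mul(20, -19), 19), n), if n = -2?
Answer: 14440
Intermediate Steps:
Mul(Mul(Mul(20, -19), 19), n) = Mul(Mul(Mul(20, -19), 19), -2) = Mul(Mul(-380, 19), -2) = Mul(-7220, -2) = 14440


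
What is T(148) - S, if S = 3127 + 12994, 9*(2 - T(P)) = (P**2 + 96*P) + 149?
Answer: -20148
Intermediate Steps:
T(P) = -131/9 - 32*P/3 - P**2/9 (T(P) = 2 - ((P**2 + 96*P) + 149)/9 = 2 - (149 + P**2 + 96*P)/9 = 2 + (-149/9 - 32*P/3 - P**2/9) = -131/9 - 32*P/3 - P**2/9)
S = 16121
T(148) - S = (-131/9 - 32/3*148 - 1/9*148**2) - 1*16121 = (-131/9 - 4736/3 - 1/9*21904) - 16121 = (-131/9 - 4736/3 - 21904/9) - 16121 = -4027 - 16121 = -20148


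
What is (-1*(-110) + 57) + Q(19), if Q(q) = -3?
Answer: 164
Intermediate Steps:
(-1*(-110) + 57) + Q(19) = (-1*(-110) + 57) - 3 = (110 + 57) - 3 = 167 - 3 = 164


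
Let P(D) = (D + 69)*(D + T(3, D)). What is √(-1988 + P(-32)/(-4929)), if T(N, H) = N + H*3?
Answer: I*√48275744883/4929 ≈ 44.576*I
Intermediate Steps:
T(N, H) = N + 3*H
P(D) = (3 + 4*D)*(69 + D) (P(D) = (D + 69)*(D + (3 + 3*D)) = (69 + D)*(3 + 4*D) = (3 + 4*D)*(69 + D))
√(-1988 + P(-32)/(-4929)) = √(-1988 + (207 + 4*(-32)² + 279*(-32))/(-4929)) = √(-1988 + (207 + 4*1024 - 8928)*(-1/4929)) = √(-1988 + (207 + 4096 - 8928)*(-1/4929)) = √(-1988 - 4625*(-1/4929)) = √(-1988 + 4625/4929) = √(-9794227/4929) = I*√48275744883/4929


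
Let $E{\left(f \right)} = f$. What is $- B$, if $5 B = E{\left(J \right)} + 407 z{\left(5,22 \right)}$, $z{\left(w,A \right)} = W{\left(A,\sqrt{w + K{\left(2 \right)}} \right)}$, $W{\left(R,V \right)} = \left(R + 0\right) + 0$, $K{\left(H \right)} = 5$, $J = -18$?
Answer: $- \frac{8936}{5} \approx -1787.2$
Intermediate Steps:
$W{\left(R,V \right)} = R$ ($W{\left(R,V \right)} = R + 0 = R$)
$z{\left(w,A \right)} = A$
$B = \frac{8936}{5}$ ($B = \frac{-18 + 407 \cdot 22}{5} = \frac{-18 + 8954}{5} = \frac{1}{5} \cdot 8936 = \frac{8936}{5} \approx 1787.2$)
$- B = \left(-1\right) \frac{8936}{5} = - \frac{8936}{5}$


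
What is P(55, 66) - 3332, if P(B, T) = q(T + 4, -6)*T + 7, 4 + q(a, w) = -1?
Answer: -3655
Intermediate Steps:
q(a, w) = -5 (q(a, w) = -4 - 1 = -5)
P(B, T) = 7 - 5*T (P(B, T) = -5*T + 7 = 7 - 5*T)
P(55, 66) - 3332 = (7 - 5*66) - 3332 = (7 - 330) - 3332 = -323 - 3332 = -3655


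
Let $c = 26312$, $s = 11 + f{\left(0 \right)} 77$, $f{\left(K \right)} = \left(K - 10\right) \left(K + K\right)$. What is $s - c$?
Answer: $-26301$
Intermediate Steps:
$f{\left(K \right)} = 2 K \left(-10 + K\right)$ ($f{\left(K \right)} = \left(-10 + K\right) 2 K = 2 K \left(-10 + K\right)$)
$s = 11$ ($s = 11 + 2 \cdot 0 \left(-10 + 0\right) 77 = 11 + 2 \cdot 0 \left(-10\right) 77 = 11 + 0 \cdot 77 = 11 + 0 = 11$)
$s - c = 11 - 26312 = -26301$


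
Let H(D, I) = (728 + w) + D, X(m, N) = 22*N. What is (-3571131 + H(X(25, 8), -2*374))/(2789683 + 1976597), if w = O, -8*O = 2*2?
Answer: -1428091/1906512 ≈ -0.74906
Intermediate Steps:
O = -½ (O = -2/4 = -⅛*4 = -½ ≈ -0.50000)
w = -½ ≈ -0.50000
H(D, I) = 1455/2 + D (H(D, I) = (728 - ½) + D = 1455/2 + D)
(-3571131 + H(X(25, 8), -2*374))/(2789683 + 1976597) = (-3571131 + (1455/2 + 22*8))/(2789683 + 1976597) = (-3571131 + (1455/2 + 176))/4766280 = (-3571131 + 1807/2)*(1/4766280) = -7140455/2*1/4766280 = -1428091/1906512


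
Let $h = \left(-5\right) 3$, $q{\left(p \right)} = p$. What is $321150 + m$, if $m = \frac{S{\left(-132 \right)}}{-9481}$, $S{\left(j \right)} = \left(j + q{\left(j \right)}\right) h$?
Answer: $\frac{3044819190}{9481} \approx 3.2115 \cdot 10^{5}$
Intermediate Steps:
$h = -15$
$S{\left(j \right)} = - 30 j$ ($S{\left(j \right)} = \left(j + j\right) \left(-15\right) = 2 j \left(-15\right) = - 30 j$)
$m = - \frac{3960}{9481}$ ($m = \frac{\left(-30\right) \left(-132\right)}{-9481} = 3960 \left(- \frac{1}{9481}\right) = - \frac{3960}{9481} \approx -0.41768$)
$321150 + m = 321150 - \frac{3960}{9481} = \frac{3044819190}{9481}$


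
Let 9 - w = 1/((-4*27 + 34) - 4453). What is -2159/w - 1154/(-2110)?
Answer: -10287842327/42984920 ≈ -239.34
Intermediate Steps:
w = 40744/4527 (w = 9 - 1/((-4*27 + 34) - 4453) = 9 - 1/((-108 + 34) - 4453) = 9 - 1/(-74 - 4453) = 9 - 1/(-4527) = 9 - 1*(-1/4527) = 9 + 1/4527 = 40744/4527 ≈ 9.0002)
-2159/w - 1154/(-2110) = -2159/40744/4527 - 1154/(-2110) = -2159*4527/40744 - 1154*(-1/2110) = -9773793/40744 + 577/1055 = -10287842327/42984920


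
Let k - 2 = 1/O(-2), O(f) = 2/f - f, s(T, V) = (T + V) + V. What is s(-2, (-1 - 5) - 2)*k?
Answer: -54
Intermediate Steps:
s(T, V) = T + 2*V
O(f) = -f + 2/f
k = 3 (k = 2 + 1/(-1*(-2) + 2/(-2)) = 2 + 1/(2 + 2*(-½)) = 2 + 1/(2 - 1) = 2 + 1/1 = 2 + 1*1 = 2 + 1 = 3)
s(-2, (-1 - 5) - 2)*k = (-2 + 2*((-1 - 5) - 2))*3 = (-2 + 2*(-6 - 2))*3 = (-2 + 2*(-8))*3 = (-2 - 16)*3 = -18*3 = -54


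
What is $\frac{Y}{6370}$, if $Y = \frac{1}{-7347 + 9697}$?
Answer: $\frac{1}{14969500} \approx 6.6802 \cdot 10^{-8}$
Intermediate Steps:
$Y = \frac{1}{2350} \approx 0.00042553$
$\frac{Y}{6370} = \frac{1}{2350 \cdot 6370} = \frac{1}{2350} \cdot \frac{1}{6370} = \frac{1}{14969500}$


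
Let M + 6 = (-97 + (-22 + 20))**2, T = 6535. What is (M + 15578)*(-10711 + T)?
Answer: -105957648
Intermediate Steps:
M = 9795 (M = -6 + (-97 + (-22 + 20))**2 = -6 + (-97 - 2)**2 = -6 + (-99)**2 = -6 + 9801 = 9795)
(M + 15578)*(-10711 + T) = (9795 + 15578)*(-10711 + 6535) = 25373*(-4176) = -105957648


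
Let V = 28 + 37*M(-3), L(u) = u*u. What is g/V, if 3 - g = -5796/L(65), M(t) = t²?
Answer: 18471/1525225 ≈ 0.012110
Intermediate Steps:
L(u) = u²
g = 18471/4225 (g = 3 - (-5796)/(65²) = 3 - (-5796)/4225 = 3 - 1*(-5796/4225) = 3 + 5796/4225 = 18471/4225 ≈ 4.3718)
V = 361 (V = 28 + 37*(-3)² = 28 + 37*9 = 28 + 333 = 361)
g/V = (18471/4225)/361 = (18471/4225)*(1/361) = 18471/1525225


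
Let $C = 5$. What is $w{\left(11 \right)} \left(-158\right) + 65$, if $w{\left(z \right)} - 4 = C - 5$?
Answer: $-567$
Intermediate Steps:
$w{\left(z \right)} = 4$ ($w{\left(z \right)} = 4 + \left(5 - 5\right) = 4 + 0 = 4$)
$w{\left(11 \right)} \left(-158\right) + 65 = 4 \left(-158\right) + 65 = -632 + 65 = -567$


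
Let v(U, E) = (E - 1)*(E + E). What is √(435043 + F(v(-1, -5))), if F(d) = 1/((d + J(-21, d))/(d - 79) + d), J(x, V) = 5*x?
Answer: √610898279190/1185 ≈ 659.58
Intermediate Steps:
v(U, E) = 2*E*(-1 + E) (v(U, E) = (-1 + E)*(2*E) = 2*E*(-1 + E))
F(d) = 1/(d + (-105 + d)/(-79 + d)) (F(d) = 1/((d + 5*(-21))/(d - 79) + d) = 1/((d - 105)/(-79 + d) + d) = 1/((-105 + d)/(-79 + d) + d) = 1/(d + (-105 + d)/(-79 + d)))
√(435043 + F(v(-1, -5))) = √(435043 + (79 - 2*(-5)*(-1 - 5))/(105 - (2*(-5)*(-1 - 5))² + 78*(2*(-5)*(-1 - 5)))) = √(435043 + (79 - 2*(-5)*(-6))/(105 - (2*(-5)*(-6))² + 78*(2*(-5)*(-6)))) = √(435043 + (79 - 1*60)/(105 - 1*60² + 78*60)) = √(435043 + (79 - 60)/(105 - 1*3600 + 4680)) = √(435043 + 19/(105 - 3600 + 4680)) = √(435043 + 19/1185) = √(515525974/1185) = √610898279190/1185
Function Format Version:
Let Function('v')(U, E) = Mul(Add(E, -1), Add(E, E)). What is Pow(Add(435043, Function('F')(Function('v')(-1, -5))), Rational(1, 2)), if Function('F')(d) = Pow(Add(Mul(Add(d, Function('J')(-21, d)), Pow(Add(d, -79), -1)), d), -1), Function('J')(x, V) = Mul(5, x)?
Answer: Mul(Rational(1, 1185), Pow(610898279190, Rational(1, 2))) ≈ 659.58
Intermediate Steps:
Function('v')(U, E) = Mul(2, E, Add(-1, E)) (Function('v')(U, E) = Mul(Add(-1, E), Mul(2, E)) = Mul(2, E, Add(-1, E)))
Function('F')(d) = Pow(Add(d, Mul(Pow(Add(-79, d), -1), Add(-105, d))), -1) (Function('F')(d) = Pow(Add(Mul(Add(d, Mul(5, -21)), Pow(Add(d, -79), -1)), d), -1) = Pow(Add(Mul(Add(d, -105), Pow(Add(-79, d), -1)), d), -1) = Pow(Add(Mul(Add(-105, d), Pow(Add(-79, d), -1)), d), -1) = Pow(Add(Mul(Pow(Add(-79, d), -1), Add(-105, d)), d), -1) = Pow(Add(d, Mul(Pow(Add(-79, d), -1), Add(-105, d))), -1))
Pow(Add(435043, Function('F')(Function('v')(-1, -5))), Rational(1, 2)) = Pow(Add(435043, Mul(Pow(Add(105, Mul(-1, Pow(Mul(2, -5, Add(-1, -5)), 2)), Mul(78, Mul(2, -5, Add(-1, -5)))), -1), Add(79, Mul(-1, Mul(2, -5, Add(-1, -5)))))), Rational(1, 2)) = Pow(Add(435043, Mul(Pow(Add(105, Mul(-1, Pow(Mul(2, -5, -6), 2)), Mul(78, Mul(2, -5, -6))), -1), Add(79, Mul(-1, Mul(2, -5, -6))))), Rational(1, 2)) = Pow(Add(435043, Mul(Pow(Add(105, Mul(-1, Pow(60, 2)), Mul(78, 60)), -1), Add(79, Mul(-1, 60)))), Rational(1, 2)) = Pow(Add(435043, Mul(Pow(Add(105, Mul(-1, 3600), 4680), -1), Add(79, -60))), Rational(1, 2)) = Pow(Add(435043, Mul(Pow(Add(105, -3600, 4680), -1), 19)), Rational(1, 2)) = Pow(Add(435043, Mul(Pow(1185, -1), 19)), Rational(1, 2)) = Pow(Add(435043, Mul(Rational(1, 1185), 19)), Rational(1, 2)) = Pow(Add(435043, Rational(19, 1185)), Rational(1, 2)) = Pow(Rational(515525974, 1185), Rational(1, 2)) = Mul(Rational(1, 1185), Pow(610898279190, Rational(1, 2)))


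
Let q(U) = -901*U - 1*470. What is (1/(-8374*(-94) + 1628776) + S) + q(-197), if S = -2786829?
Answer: -6305104165463/2415932 ≈ -2.6098e+6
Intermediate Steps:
q(U) = -470 - 901*U (q(U) = -901*U - 470 = -470 - 901*U)
(1/(-8374*(-94) + 1628776) + S) + q(-197) = (1/(-8374*(-94) + 1628776) - 2786829) + (-470 - 901*(-197)) = (1/(787156 + 1628776) - 2786829) + (-470 + 177497) = (1/2415932 - 2786829) + 177027 = -6732789359627/2415932 + 177027 = -6305104165463/2415932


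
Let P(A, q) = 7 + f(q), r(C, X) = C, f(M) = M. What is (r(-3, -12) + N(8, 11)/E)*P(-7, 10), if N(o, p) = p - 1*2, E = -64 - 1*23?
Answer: -1530/29 ≈ -52.759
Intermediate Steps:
E = -87 (E = -64 - 23 = -87)
P(A, q) = 7 + q
N(o, p) = -2 + p (N(o, p) = p - 2 = -2 + p)
(r(-3, -12) + N(8, 11)/E)*P(-7, 10) = (-3 + (-2 + 11)/(-87))*(7 + 10) = (-3 + 9*(-1/87))*17 = (-3 - 3/29)*17 = -90/29*17 = -1530/29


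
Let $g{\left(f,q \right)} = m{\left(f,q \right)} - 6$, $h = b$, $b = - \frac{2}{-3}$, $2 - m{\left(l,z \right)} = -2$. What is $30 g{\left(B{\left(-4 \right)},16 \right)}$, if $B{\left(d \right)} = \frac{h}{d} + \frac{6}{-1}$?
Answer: $-60$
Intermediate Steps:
$m{\left(l,z \right)} = 4$ ($m{\left(l,z \right)} = 2 - -2 = 2 + 2 = 4$)
$b = \frac{2}{3}$ ($b = \left(-2\right) \left(- \frac{1}{3}\right) = \frac{2}{3} \approx 0.66667$)
$h = \frac{2}{3} \approx 0.66667$
$B{\left(d \right)} = -6 + \frac{2}{3 d}$ ($B{\left(d \right)} = \frac{2}{3 d} + \frac{6}{-1} = \frac{2}{3 d} + 6 \left(-1\right) = \frac{2}{3 d} - 6 = -6 + \frac{2}{3 d}$)
$g{\left(f,q \right)} = -2$ ($g{\left(f,q \right)} = 4 - 6 = -2$)
$30 g{\left(B{\left(-4 \right)},16 \right)} = 30 \left(-2\right) = -60$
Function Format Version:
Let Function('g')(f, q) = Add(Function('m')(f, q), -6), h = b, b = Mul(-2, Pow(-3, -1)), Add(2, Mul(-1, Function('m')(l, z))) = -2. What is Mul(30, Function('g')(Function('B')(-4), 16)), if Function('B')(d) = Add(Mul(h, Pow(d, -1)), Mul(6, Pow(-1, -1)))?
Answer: -60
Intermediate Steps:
Function('m')(l, z) = 4 (Function('m')(l, z) = Add(2, Mul(-1, -2)) = Add(2, 2) = 4)
b = Rational(2, 3) (b = Mul(-2, Rational(-1, 3)) = Rational(2, 3) ≈ 0.66667)
h = Rational(2, 3) ≈ 0.66667
Function('B')(d) = Add(-6, Mul(Rational(2, 3), Pow(d, -1))) (Function('B')(d) = Add(Mul(Rational(2, 3), Pow(d, -1)), Mul(6, Pow(-1, -1))) = Add(Mul(Rational(2, 3), Pow(d, -1)), Mul(6, -1)) = Add(Mul(Rational(2, 3), Pow(d, -1)), -6) = Add(-6, Mul(Rational(2, 3), Pow(d, -1))))
Function('g')(f, q) = -2 (Function('g')(f, q) = Add(4, -6) = -2)
Mul(30, Function('g')(Function('B')(-4), 16)) = Mul(30, -2) = -60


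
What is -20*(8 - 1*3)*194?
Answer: -19400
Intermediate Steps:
-20*(8 - 1*3)*194 = -20*(8 - 3)*194 = -20*5*194 = -100*194 = -19400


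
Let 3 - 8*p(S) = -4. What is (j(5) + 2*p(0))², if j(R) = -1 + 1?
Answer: 49/16 ≈ 3.0625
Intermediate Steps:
p(S) = 7/8 (p(S) = 3/8 - ⅛*(-4) = 3/8 + ½ = 7/8)
j(R) = 0
(j(5) + 2*p(0))² = (0 + 2*(7/8))² = (0 + 7/4)² = (7/4)² = 49/16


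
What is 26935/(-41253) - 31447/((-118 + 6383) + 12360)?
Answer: -1798947466/768337125 ≈ -2.3414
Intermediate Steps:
26935/(-41253) - 31447/((-118 + 6383) + 12360) = 26935*(-1/41253) - 31447/(6265 + 12360) = -26935/41253 - 31447/18625 = -1798947466/768337125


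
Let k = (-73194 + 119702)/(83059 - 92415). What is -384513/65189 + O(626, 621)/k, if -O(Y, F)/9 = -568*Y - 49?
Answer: -488015417752914/757952503 ≈ -6.4386e+5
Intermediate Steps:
k = -11627/2339 (k = 46508/(-9356) = 46508*(-1/9356) = -11627/2339 ≈ -4.9709)
O(Y, F) = 441 + 5112*Y (O(Y, F) = -9*(-568*Y - 49) = -9*(-49 - 568*Y) = 441 + 5112*Y)
-384513/65189 + O(626, 621)/k = -384513/65189 + (441 + 5112*626)/(-11627/2339) = -384513*1/65189 + (441 + 3200112)*(-2339/11627) = -384513/65189 + 3200553*(-2339/11627) = -384513/65189 - 7486093467/11627 = -488015417752914/757952503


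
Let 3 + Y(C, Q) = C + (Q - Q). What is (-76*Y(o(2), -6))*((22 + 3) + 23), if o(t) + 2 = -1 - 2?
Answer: 29184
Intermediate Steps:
o(t) = -5 (o(t) = -2 + (-1 - 2) = -2 - 3 = -5)
Y(C, Q) = -3 + C (Y(C, Q) = -3 + (C + (Q - Q)) = -3 + (C + 0) = -3 + C)
(-76*Y(o(2), -6))*((22 + 3) + 23) = (-76*(-3 - 5))*((22 + 3) + 23) = (-76*(-8))*(25 + 23) = 608*48 = 29184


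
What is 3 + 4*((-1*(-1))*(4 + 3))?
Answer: 31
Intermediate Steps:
3 + 4*((-1*(-1))*(4 + 3)) = 3 + 4*(1*7) = 3 + 4*7 = 3 + 28 = 31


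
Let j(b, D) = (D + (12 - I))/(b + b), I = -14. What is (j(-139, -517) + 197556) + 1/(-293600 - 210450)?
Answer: 6920739947168/35031475 ≈ 1.9756e+5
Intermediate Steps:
j(b, D) = (26 + D)/(2*b) (j(b, D) = (D + (12 - 1*(-14)))/(b + b) = (D + (12 + 14))/((2*b)) = (D + 26)*(1/(2*b)) = (26 + D)*(1/(2*b)) = (26 + D)/(2*b))
(j(-139, -517) + 197556) + 1/(-293600 - 210450) = ((½)*(26 - 517)/(-139) + 197556) + 1/(-293600 - 210450) = ((½)*(-1/139)*(-491) + 197556) + 1/(-504050) = (491/278 + 197556) - 1/504050 = 54921059/278 - 1/504050 = 6920739947168/35031475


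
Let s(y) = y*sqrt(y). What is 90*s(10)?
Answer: 900*sqrt(10) ≈ 2846.1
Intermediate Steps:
s(y) = y**(3/2)
90*s(10) = 90*10**(3/2) = 90*(10*sqrt(10)) = 900*sqrt(10)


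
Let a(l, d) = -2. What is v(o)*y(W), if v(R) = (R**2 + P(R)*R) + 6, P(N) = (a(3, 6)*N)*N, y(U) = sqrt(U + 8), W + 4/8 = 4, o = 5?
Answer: -219*sqrt(46)/2 ≈ -742.67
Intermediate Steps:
W = 7/2 (W = -1/2 + 4 = 7/2 ≈ 3.5000)
y(U) = sqrt(8 + U)
P(N) = -2*N**2 (P(N) = (-2*N)*N = -2*N**2)
v(R) = 6 + R**2 - 2*R**3 (v(R) = (R**2 + (-2*R**2)*R) + 6 = (R**2 - 2*R**3) + 6 = 6 + R**2 - 2*R**3)
v(o)*y(W) = (6 + 5**2 - 2*5**3)*sqrt(8 + 7/2) = (6 + 25 - 2*125)*sqrt(23/2) = (6 + 25 - 250)*(sqrt(46)/2) = -219*sqrt(46)/2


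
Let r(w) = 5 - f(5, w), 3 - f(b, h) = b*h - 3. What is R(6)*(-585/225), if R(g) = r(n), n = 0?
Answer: 13/5 ≈ 2.6000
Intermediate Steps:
f(b, h) = 6 - b*h (f(b, h) = 3 - (b*h - 3) = 3 - (-3 + b*h) = 3 + (3 - b*h) = 6 - b*h)
r(w) = -1 + 5*w (r(w) = 5 - (6 - 1*5*w) = 5 - (6 - 5*w) = 5 + (-6 + 5*w) = -1 + 5*w)
R(g) = -1 (R(g) = -1 + 5*0 = -1 + 0 = -1)
R(6)*(-585/225) = -(-585)/225 = -1*(-13/5) = 13/5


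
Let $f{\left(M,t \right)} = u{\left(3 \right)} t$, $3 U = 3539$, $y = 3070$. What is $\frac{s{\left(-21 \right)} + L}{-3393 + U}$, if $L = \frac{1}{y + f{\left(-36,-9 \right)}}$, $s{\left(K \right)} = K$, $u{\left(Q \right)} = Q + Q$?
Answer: $\frac{38001}{4005248} \approx 0.0094878$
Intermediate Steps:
$U = \frac{3539}{3}$ ($U = \frac{1}{3} \cdot 3539 = \frac{3539}{3} \approx 1179.7$)
$u{\left(Q \right)} = 2 Q$
$f{\left(M,t \right)} = 6 t$ ($f{\left(M,t \right)} = 2 \cdot 3 t = 6 t$)
$L = \frac{1}{3016}$ ($L = \frac{1}{3070 + 6 \left(-9\right)} = \frac{1}{3070 - 54} = \frac{1}{3016} \approx 0.00033156$)
$\frac{s{\left(-21 \right)} + L}{-3393 + U} = \frac{-21 + \frac{1}{3016}}{-3393 + \frac{3539}{3}} = - \frac{63335}{3016 \left(- \frac{6640}{3}\right)} = \left(- \frac{63335}{3016}\right) \left(- \frac{3}{6640}\right) = \frac{38001}{4005248}$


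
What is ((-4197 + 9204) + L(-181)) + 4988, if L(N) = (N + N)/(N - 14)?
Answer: 1949387/195 ≈ 9996.9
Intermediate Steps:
L(N) = 2*N/(-14 + N) (L(N) = (2*N)/(-14 + N) = 2*N/(-14 + N))
((-4197 + 9204) + L(-181)) + 4988 = ((-4197 + 9204) + 2*(-181)/(-14 - 181)) + 4988 = (5007 + 2*(-181)/(-195)) + 4988 = (5007 + 2*(-181)*(-1/195)) + 4988 = (5007 + 362/195) + 4988 = 976727/195 + 4988 = 1949387/195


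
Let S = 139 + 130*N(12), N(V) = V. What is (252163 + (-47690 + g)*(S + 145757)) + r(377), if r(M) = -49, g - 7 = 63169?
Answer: 2283755730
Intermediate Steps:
g = 63176 (g = 7 + 63169 = 63176)
S = 1699 (S = 139 + 130*12 = 139 + 1560 = 1699)
(252163 + (-47690 + g)*(S + 145757)) + r(377) = (252163 + (-47690 + 63176)*(1699 + 145757)) - 49 = (252163 + 15486*147456) - 49 = (252163 + 2283503616) - 49 = 2283755779 - 49 = 2283755730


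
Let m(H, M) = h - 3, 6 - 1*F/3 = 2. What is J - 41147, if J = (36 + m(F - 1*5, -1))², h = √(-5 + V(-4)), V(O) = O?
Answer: -40067 + 198*I ≈ -40067.0 + 198.0*I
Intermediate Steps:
F = 12 (F = 18 - 3*2 = 18 - 6 = 12)
h = 3*I (h = √(-5 - 4) = √(-9) = 3*I ≈ 3.0*I)
m(H, M) = -3 + 3*I (m(H, M) = 3*I - 3 = -3 + 3*I)
J = (33 + 3*I)² (J = (36 + (-3 + 3*I))² = (33 + 3*I)² ≈ 1080.0 + 198.0*I)
J - 41147 = (1080 + 198*I) - 41147 = -40067 + 198*I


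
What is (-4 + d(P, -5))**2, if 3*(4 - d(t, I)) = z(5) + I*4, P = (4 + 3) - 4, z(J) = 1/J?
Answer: 1089/25 ≈ 43.560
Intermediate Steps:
P = 3 (P = 7 - 4 = 3)
d(t, I) = 59/15 - 4*I/3 (d(t, I) = 4 - (1/5 + I*4)/3 = 4 - (1/5 + 4*I)/3 = 4 + (-1/15 - 4*I/3) = 59/15 - 4*I/3)
(-4 + d(P, -5))**2 = (-4 + (59/15 - 4/3*(-5)))**2 = (-4 + (59/15 + 20/3))**2 = (-4 + 53/5)**2 = (33/5)**2 = 1089/25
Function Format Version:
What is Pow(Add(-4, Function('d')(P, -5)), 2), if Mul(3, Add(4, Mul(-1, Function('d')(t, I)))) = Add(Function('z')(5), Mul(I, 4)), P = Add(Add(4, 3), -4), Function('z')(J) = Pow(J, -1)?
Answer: Rational(1089, 25) ≈ 43.560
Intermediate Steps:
P = 3 (P = Add(7, -4) = 3)
Function('d')(t, I) = Add(Rational(59, 15), Mul(Rational(-4, 3), I)) (Function('d')(t, I) = Add(4, Mul(Rational(-1, 3), Add(Pow(5, -1), Mul(I, 4)))) = Add(4, Mul(Rational(-1, 3), Add(Rational(1, 5), Mul(4, I)))) = Add(4, Add(Rational(-1, 15), Mul(Rational(-4, 3), I))) = Add(Rational(59, 15), Mul(Rational(-4, 3), I)))
Pow(Add(-4, Function('d')(P, -5)), 2) = Pow(Add(-4, Add(Rational(59, 15), Mul(Rational(-4, 3), -5))), 2) = Pow(Add(-4, Add(Rational(59, 15), Rational(20, 3))), 2) = Pow(Add(-4, Rational(53, 5)), 2) = Pow(Rational(33, 5), 2) = Rational(1089, 25)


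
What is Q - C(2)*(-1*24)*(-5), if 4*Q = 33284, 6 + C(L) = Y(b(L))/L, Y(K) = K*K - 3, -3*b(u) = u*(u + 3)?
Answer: 25663/3 ≈ 8554.3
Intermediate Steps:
b(u) = -u*(3 + u)/3 (b(u) = -u*(u + 3)/3 = -u*(3 + u)/3)
Y(K) = -3 + K² (Y(K) = K² - 3 = -3 + K²)
C(L) = -6 + (-3 + L²*(3 + L)²/9)/L (C(L) = -6 + (-3 + (-L*(3 + L)/3)²)/L = -6 + (-3 + L²*(3 + L)²/9)/L)
Q = 8321 (Q = (¼)*33284 = 8321)
Q - C(2)*(-1*24)*(-5) = 8321 - (-6 - 3/2 + (⅑)*2*(3 + 2)²)*(-1*24)*(-5) = 8321 - (-6 - 3*½ + (⅑)*2*5²)*(-24)*(-5) = 8321 - (-6 - 3/2 + (⅑)*2*25)*(-24)*(-5) = 8321 - (-6 - 3/2 + 50/9)*(-24)*(-5) = 8321 - (-35/18*(-24))*(-5) = 8321 - 140*(-5)/3 = 8321 - 1*(-700/3) = 8321 + 700/3 = 25663/3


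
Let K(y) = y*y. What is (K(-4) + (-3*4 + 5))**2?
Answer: 81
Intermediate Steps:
K(y) = y**2
(K(-4) + (-3*4 + 5))**2 = ((-4)**2 + (-3*4 + 5))**2 = (16 + (-12 + 5))**2 = (16 - 7)**2 = 9**2 = 81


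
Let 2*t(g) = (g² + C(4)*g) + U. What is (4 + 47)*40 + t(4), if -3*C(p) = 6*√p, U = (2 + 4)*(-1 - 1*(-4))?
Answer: 2049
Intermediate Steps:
U = 18 (U = 6*(-1 + 4) = 6*3 = 18)
C(p) = -2*√p
t(g) = 9 + g²/2 - 2*g (t(g) = ((g² + (-2*√4)*g) + 18)/2 = ((g² + (-2*2)*g) + 18)/2 = ((g² - 4*g) + 18)/2 = (18 + g² - 4*g)/2 = 9 + g²/2 - 2*g)
(4 + 47)*40 + t(4) = (4 + 47)*40 + (9 + (½)*4² - 2*4) = 51*40 + (9 + (½)*16 - 8) = 2040 + (9 + 8 - 8) = 2040 + 9 = 2049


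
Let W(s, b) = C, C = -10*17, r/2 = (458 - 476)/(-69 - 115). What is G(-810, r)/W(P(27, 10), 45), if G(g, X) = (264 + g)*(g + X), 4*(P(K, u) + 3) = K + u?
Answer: -10169523/3910 ≈ -2600.9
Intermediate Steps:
P(K, u) = -3 + K/4 + u/4 (P(K, u) = -3 + (K + u)/4 = -3 + (K/4 + u/4) = -3 + K/4 + u/4)
r = 9/46 (r = 2*((458 - 476)/(-69 - 115)) = 2*(-18/(-184)) = 2*(-18*(-1/184)) = 2*(9/92) = 9/46 ≈ 0.19565)
C = -170
W(s, b) = -170
G(g, X) = (264 + g)*(X + g)
G(-810, r)/W(P(27, 10), 45) = ((-810)**2 + 264*(9/46) + 264*(-810) + (9/46)*(-810))/(-170) = (656100 + 1188/23 - 213840 - 3645/23)*(-1/170) = (10169523/23)*(-1/170) = -10169523/3910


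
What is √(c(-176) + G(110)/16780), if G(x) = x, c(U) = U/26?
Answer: I*√3218023094/21814 ≈ 2.6005*I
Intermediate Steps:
c(U) = U/26 (c(U) = U*(1/26) = U/26)
√(c(-176) + G(110)/16780) = √((1/26)*(-176) + 110/16780) = √(-88/13 + 110*(1/16780)) = √(-88/13 + 11/1678) = √(-147521/21814) = I*√3218023094/21814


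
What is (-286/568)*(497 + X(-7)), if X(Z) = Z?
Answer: -35035/142 ≈ -246.73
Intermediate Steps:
(-286/568)*(497 + X(-7)) = (-286/568)*(497 - 7) = -286*1/568*490 = -143/284*490 = -35035/142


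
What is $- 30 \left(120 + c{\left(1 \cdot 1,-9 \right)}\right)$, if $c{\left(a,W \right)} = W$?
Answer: $-3330$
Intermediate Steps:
$- 30 \left(120 + c{\left(1 \cdot 1,-9 \right)}\right) = - 30 \left(120 - 9\right) = \left(-30\right) 111 = -3330$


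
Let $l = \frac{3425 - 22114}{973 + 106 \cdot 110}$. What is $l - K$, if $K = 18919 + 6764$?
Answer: $- \frac{324472028}{12633} \approx -25684.0$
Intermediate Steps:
$K = 25683$
$l = - \frac{18689}{12633}$ ($l = - \frac{18689}{973 + 11660} = - \frac{18689}{12633} \approx -1.4794$)
$l - K = - \frac{18689}{12633} - 25683 = - \frac{324472028}{12633}$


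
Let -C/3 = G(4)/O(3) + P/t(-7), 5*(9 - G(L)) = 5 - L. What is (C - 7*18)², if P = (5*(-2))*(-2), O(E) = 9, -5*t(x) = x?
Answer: 325369444/11025 ≈ 29512.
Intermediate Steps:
t(x) = -x/5
G(L) = 8 + L/5 (G(L) = 9 - (5 - L)/5 = 9 + (-1 + L/5) = 8 + L/5)
P = 20 (P = -10*(-2) = 20)
C = -4808/105 (C = -3*((8 + (⅕)*4)/9 + 20/((-⅕*(-7)))) = -3*((8 + ⅘)*(⅑) + 20/(7/5)) = -3*((44/5)*(⅑) + 20*(5/7)) = -3*(44/45 + 100/7) = -3*4808/315 = -4808/105 ≈ -45.790)
(C - 7*18)² = (-4808/105 - 7*18)² = (-4808/105 - 126)² = (-18038/105)² = 325369444/11025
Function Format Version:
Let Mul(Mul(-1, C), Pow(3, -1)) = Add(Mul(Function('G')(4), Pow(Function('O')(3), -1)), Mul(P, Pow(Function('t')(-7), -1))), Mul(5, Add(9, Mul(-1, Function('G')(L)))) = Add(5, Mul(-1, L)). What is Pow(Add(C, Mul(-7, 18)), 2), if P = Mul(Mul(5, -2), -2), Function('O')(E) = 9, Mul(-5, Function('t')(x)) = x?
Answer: Rational(325369444, 11025) ≈ 29512.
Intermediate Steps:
Function('t')(x) = Mul(Rational(-1, 5), x)
Function('G')(L) = Add(8, Mul(Rational(1, 5), L)) (Function('G')(L) = Add(9, Mul(Rational(-1, 5), Add(5, Mul(-1, L)))) = Add(9, Add(-1, Mul(Rational(1, 5), L))) = Add(8, Mul(Rational(1, 5), L)))
P = 20 (P = Mul(-10, -2) = 20)
C = Rational(-4808, 105) (C = Mul(-3, Add(Mul(Add(8, Mul(Rational(1, 5), 4)), Pow(9, -1)), Mul(20, Pow(Mul(Rational(-1, 5), -7), -1)))) = Mul(-3, Add(Mul(Add(8, Rational(4, 5)), Rational(1, 9)), Mul(20, Pow(Rational(7, 5), -1)))) = Mul(-3, Add(Mul(Rational(44, 5), Rational(1, 9)), Mul(20, Rational(5, 7)))) = Mul(-3, Add(Rational(44, 45), Rational(100, 7))) = Mul(-3, Rational(4808, 315)) = Rational(-4808, 105) ≈ -45.790)
Pow(Add(C, Mul(-7, 18)), 2) = Pow(Add(Rational(-4808, 105), Mul(-7, 18)), 2) = Pow(Add(Rational(-4808, 105), -126), 2) = Pow(Rational(-18038, 105), 2) = Rational(325369444, 11025)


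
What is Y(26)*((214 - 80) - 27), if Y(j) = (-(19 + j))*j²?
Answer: -3254940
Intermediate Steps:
Y(j) = j²*(-19 - j) (Y(j) = (-19 - j)*j² = j²*(-19 - j))
Y(26)*((214 - 80) - 27) = (26²*(-19 - 1*26))*((214 - 80) - 27) = (676*(-19 - 26))*(134 - 27) = (676*(-45))*107 = -30420*107 = -3254940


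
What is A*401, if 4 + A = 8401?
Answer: 3367197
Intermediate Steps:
A = 8397 (A = -4 + 8401 = 8397)
A*401 = 8397*401 = 3367197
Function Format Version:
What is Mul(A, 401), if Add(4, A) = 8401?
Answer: 3367197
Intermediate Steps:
A = 8397 (A = Add(-4, 8401) = 8397)
Mul(A, 401) = Mul(8397, 401) = 3367197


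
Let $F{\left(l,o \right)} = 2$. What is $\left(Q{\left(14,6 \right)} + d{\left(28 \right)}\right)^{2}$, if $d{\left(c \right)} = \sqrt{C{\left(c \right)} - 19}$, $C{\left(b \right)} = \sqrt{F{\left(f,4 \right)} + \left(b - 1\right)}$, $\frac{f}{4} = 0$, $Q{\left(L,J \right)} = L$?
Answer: $\left(14 + i \sqrt{19 - \sqrt{29}}\right)^{2} \approx 182.39 + 103.32 i$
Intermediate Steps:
$f = 0$ ($f = 4 \cdot 0 = 0$)
$C{\left(b \right)} = \sqrt{1 + b}$ ($C{\left(b \right)} = \sqrt{2 + \left(b - 1\right)} = \sqrt{2 + \left(-1 + b\right)} = \sqrt{1 + b}$)
$d{\left(c \right)} = \sqrt{-19 + \sqrt{1 + c}}$ ($d{\left(c \right)} = \sqrt{\sqrt{1 + c} - 19} = \sqrt{-19 + \sqrt{1 + c}}$)
$\left(Q{\left(14,6 \right)} + d{\left(28 \right)}\right)^{2} = \left(14 + \sqrt{-19 + \sqrt{1 + 28}}\right)^{2} = \left(14 + \sqrt{-19 + \sqrt{29}}\right)^{2}$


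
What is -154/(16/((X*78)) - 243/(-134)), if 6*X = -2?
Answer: -268268/2087 ≈ -128.54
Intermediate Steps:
X = -1/3 (X = (1/6)*(-2) = -1/3 ≈ -0.33333)
-154/(16/((X*78)) - 243/(-134)) = -154/(16/((-1/3*78)) - 243/(-134)) = -154/(16/(-26) - 243*(-1/134)) = -154/(16*(-1/26) + 243/134) = -154/(-8/13 + 243/134) = -154/2087/1742 = -154*1742/2087 = -268268/2087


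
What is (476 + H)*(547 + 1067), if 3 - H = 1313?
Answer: -1346076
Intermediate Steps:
H = -1310 (H = 3 - 1*1313 = 3 - 1313 = -1310)
(476 + H)*(547 + 1067) = (476 - 1310)*(547 + 1067) = -834*1614 = -1346076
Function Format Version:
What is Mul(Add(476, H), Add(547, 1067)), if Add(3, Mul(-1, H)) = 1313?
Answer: -1346076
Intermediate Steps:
H = -1310 (H = Add(3, Mul(-1, 1313)) = Add(3, -1313) = -1310)
Mul(Add(476, H), Add(547, 1067)) = Mul(Add(476, -1310), Add(547, 1067)) = Mul(-834, 1614) = -1346076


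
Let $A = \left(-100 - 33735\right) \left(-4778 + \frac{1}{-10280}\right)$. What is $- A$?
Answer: $- \frac{332380430047}{2056} \approx -1.6166 \cdot 10^{8}$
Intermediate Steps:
$A = \frac{332380430047}{2056}$ ($A = - 33835 \left(-4778 - \frac{1}{10280}\right) = \left(-33835\right) \left(- \frac{49117841}{10280}\right) = \frac{332380430047}{2056} \approx 1.6166 \cdot 10^{8}$)
$- A = \left(-1\right) \frac{332380430047}{2056} = - \frac{332380430047}{2056}$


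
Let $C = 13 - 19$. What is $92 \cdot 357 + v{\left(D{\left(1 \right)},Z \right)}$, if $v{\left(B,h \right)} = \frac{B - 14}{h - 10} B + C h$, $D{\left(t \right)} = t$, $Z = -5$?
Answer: $\frac{493123}{15} \approx 32875.0$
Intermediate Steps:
$C = -6$ ($C = 13 - 19 = -6$)
$v{\left(B,h \right)} = - 6 h + \frac{B \left(-14 + B\right)}{-10 + h}$ ($v{\left(B,h \right)} = \frac{B - 14}{h - 10} B - 6 h = \frac{-14 + B}{h - 10} B - 6 h = \frac{-14 + B}{-10 + h} B - 6 h = \frac{B \left(-14 + B\right)}{-10 + h} - 6 h = - 6 h + \frac{B \left(-14 + B\right)}{-10 + h}$)
$92 \cdot 357 + v{\left(D{\left(1 \right)},Z \right)} = 92 \cdot 357 + \frac{1^{2} - 14 - 6 \left(-5\right)^{2} + 60 \left(-5\right)}{-10 - 5} = 32844 + \frac{1 - 14 - 150 - 300}{-15} = 32844 - \frac{1 - 14 - 150 - 300}{15} = 32844 - - \frac{463}{15} = 32844 + \frac{463}{15} = \frac{493123}{15}$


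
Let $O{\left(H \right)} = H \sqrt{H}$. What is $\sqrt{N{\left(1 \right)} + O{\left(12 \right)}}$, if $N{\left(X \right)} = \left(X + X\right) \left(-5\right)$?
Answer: $\sqrt{-10 + 24 \sqrt{3}} \approx 5.6187$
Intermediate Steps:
$N{\left(X \right)} = - 10 X$ ($N{\left(X \right)} = 2 X \left(-5\right) = - 10 X$)
$O{\left(H \right)} = H^{\frac{3}{2}}$
$\sqrt{N{\left(1 \right)} + O{\left(12 \right)}} = \sqrt{\left(-10\right) 1 + 12^{\frac{3}{2}}} = \sqrt{-10 + 24 \sqrt{3}}$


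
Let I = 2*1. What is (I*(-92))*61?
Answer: -11224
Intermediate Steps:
I = 2
(I*(-92))*61 = (2*(-92))*61 = -184*61 = -11224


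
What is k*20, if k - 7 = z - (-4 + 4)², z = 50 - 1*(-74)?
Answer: 2620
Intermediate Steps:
z = 124 (z = 50 + 74 = 124)
k = 131 (k = 7 + (124 - (-4 + 4)²) = 7 + (124 - 1*0²) = 7 + (124 - 1*0) = 7 + (124 + 0) = 7 + 124 = 131)
k*20 = 131*20 = 2620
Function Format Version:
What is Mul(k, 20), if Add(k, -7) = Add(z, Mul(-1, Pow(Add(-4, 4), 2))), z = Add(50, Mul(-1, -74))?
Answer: 2620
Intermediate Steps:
z = 124 (z = Add(50, 74) = 124)
k = 131 (k = Add(7, Add(124, Mul(-1, Pow(Add(-4, 4), 2)))) = Add(7, Add(124, Mul(-1, Pow(0, 2)))) = Add(7, Add(124, Mul(-1, 0))) = Add(7, Add(124, 0)) = Add(7, 124) = 131)
Mul(k, 20) = Mul(131, 20) = 2620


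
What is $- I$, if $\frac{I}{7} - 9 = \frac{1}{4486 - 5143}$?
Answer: $- \frac{41384}{657} \approx -62.989$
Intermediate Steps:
$I = \frac{41384}{657}$ ($I = 63 + \frac{7}{4486 - 5143} = 63 + \frac{7}{-657} = 63 + 7 \left(- \frac{1}{657}\right) = 63 - \frac{7}{657} = \frac{41384}{657} \approx 62.989$)
$- I = \left(-1\right) \frac{41384}{657} = - \frac{41384}{657}$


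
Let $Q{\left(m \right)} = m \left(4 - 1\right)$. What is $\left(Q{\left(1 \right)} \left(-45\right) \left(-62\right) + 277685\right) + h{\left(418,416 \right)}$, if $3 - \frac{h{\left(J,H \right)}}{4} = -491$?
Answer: $288031$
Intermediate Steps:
$h{\left(J,H \right)} = 1976$ ($h{\left(J,H \right)} = 12 - -1964 = 12 + 1964 = 1976$)
$Q{\left(m \right)} = 3 m$ ($Q{\left(m \right)} = m 3 = 3 m$)
$\left(Q{\left(1 \right)} \left(-45\right) \left(-62\right) + 277685\right) + h{\left(418,416 \right)} = \left(3 \cdot 1 \left(-45\right) \left(-62\right) + 277685\right) + 1976 = \left(3 \left(-45\right) \left(-62\right) + 277685\right) + 1976 = \left(\left(-135\right) \left(-62\right) + 277685\right) + 1976 = \left(8370 + 277685\right) + 1976 = 286055 + 1976 = 288031$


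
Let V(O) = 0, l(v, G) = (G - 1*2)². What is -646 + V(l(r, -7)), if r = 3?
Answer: -646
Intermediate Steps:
l(v, G) = (-2 + G)² (l(v, G) = (G - 2)² = (-2 + G)²)
-646 + V(l(r, -7)) = -646 + 0 = -646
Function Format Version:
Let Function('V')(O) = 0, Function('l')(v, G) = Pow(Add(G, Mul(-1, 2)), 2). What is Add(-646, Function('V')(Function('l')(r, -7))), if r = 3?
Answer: -646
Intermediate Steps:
Function('l')(v, G) = Pow(Add(-2, G), 2) (Function('l')(v, G) = Pow(Add(G, -2), 2) = Pow(Add(-2, G), 2))
Add(-646, Function('V')(Function('l')(r, -7))) = Add(-646, 0) = -646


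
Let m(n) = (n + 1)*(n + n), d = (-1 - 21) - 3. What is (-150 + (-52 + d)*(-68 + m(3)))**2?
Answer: 10484644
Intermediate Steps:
d = -25 (d = -22 - 3 = -25)
m(n) = 2*n*(1 + n) (m(n) = (1 + n)*(2*n) = 2*n*(1 + n))
(-150 + (-52 + d)*(-68 + m(3)))**2 = (-150 + (-52 - 25)*(-68 + 2*3*(1 + 3)))**2 = (-150 - 77*(-68 + 2*3*4))**2 = (-150 - 77*(-68 + 24))**2 = (-150 - 77*(-44))**2 = (-150 + 3388)**2 = 3238**2 = 10484644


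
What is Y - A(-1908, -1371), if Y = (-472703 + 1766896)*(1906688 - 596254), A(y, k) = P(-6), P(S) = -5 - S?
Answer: 1695954509761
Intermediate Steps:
A(y, k) = 1 (A(y, k) = -5 - 1*(-6) = -5 + 6 = 1)
Y = 1695954509762 (Y = 1294193*1310434 = 1695954509762)
Y - A(-1908, -1371) = 1695954509762 - 1*1 = 1695954509762 - 1 = 1695954509761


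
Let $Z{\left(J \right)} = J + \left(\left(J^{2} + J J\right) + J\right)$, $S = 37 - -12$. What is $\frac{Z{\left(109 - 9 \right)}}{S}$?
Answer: $\frac{20200}{49} \approx 412.25$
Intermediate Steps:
$S = 49$ ($S = 37 + 12 = 49$)
$Z{\left(J \right)} = 2 J + 2 J^{2}$ ($Z{\left(J \right)} = J + \left(\left(J^{2} + J^{2}\right) + J\right) = J + \left(2 J^{2} + J\right) = J + \left(J + 2 J^{2}\right) = 2 J + 2 J^{2}$)
$\frac{Z{\left(109 - 9 \right)}}{S} = \frac{2 \left(109 - 9\right) \left(1 + \left(109 - 9\right)\right)}{49} = 2 \cdot 100 \left(1 + 100\right) \frac{1}{49} = 2 \cdot 100 \cdot 101 \cdot \frac{1}{49} = 20200 \cdot \frac{1}{49} = \frac{20200}{49}$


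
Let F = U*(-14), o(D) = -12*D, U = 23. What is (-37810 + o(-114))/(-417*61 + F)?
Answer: 36442/25759 ≈ 1.4147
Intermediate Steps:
F = -322 (F = 23*(-14) = -322)
(-37810 + o(-114))/(-417*61 + F) = (-37810 - 12*(-114))/(-417*61 - 322) = (-37810 + 1368)/(-25437 - 322) = -36442/(-25759) = -36442*(-1/25759) = 36442/25759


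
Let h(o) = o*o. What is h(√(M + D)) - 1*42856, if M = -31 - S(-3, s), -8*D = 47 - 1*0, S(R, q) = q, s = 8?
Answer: -343207/8 ≈ -42901.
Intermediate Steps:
D = -47/8 (D = -(47 - 1*0)/8 = -(47 + 0)/8 = -⅛*47 = -47/8 ≈ -5.8750)
M = -39 (M = -31 - 1*8 = -31 - 8 = -39)
h(o) = o²
h(√(M + D)) - 1*42856 = (√(-39 - 47/8))² - 1*42856 = (√(-359/8))² - 42856 = (I*√718/4)² - 42856 = -359/8 - 42856 = -343207/8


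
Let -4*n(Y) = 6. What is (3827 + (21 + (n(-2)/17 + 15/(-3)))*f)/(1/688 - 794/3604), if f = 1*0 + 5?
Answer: -2421628936/135667 ≈ -17850.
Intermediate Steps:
n(Y) = -3/2 (n(Y) = -1/4*6 = -3/2)
f = 5 (f = 0 + 5 = 5)
(3827 + (21 + (n(-2)/17 + 15/(-3)))*f)/(1/688 - 794/3604) = (3827 + (21 + (-3/2/17 + 15/(-3)))*5)/(1/688 - 794/3604) = (3827 + (21 + (-3/2*1/17 + 15*(-1/3)))*5)/(1/688 - 794*1/3604) = (3827 + (21 + (-3/34 - 5))*5)/(1/688 - 397/1802) = (3827 + (21 - 173/34)*5)/(-135667/619888) = (3827 + (541/34)*5)*(-619888/135667) = (3827 + 2705/34)*(-619888/135667) = (132823/34)*(-619888/135667) = -2421628936/135667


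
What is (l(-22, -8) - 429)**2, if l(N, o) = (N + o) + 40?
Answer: 175561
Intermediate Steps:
l(N, o) = 40 + N + o
(l(-22, -8) - 429)**2 = ((40 - 22 - 8) - 429)**2 = (10 - 429)**2 = (-419)**2 = 175561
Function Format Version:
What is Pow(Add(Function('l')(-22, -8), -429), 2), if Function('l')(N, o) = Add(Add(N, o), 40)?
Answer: 175561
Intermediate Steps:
Function('l')(N, o) = Add(40, N, o)
Pow(Add(Function('l')(-22, -8), -429), 2) = Pow(Add(Add(40, -22, -8), -429), 2) = Pow(Add(10, -429), 2) = Pow(-419, 2) = 175561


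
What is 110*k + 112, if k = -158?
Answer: -17268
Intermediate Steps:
110*k + 112 = 110*(-158) + 112 = -17380 + 112 = -17268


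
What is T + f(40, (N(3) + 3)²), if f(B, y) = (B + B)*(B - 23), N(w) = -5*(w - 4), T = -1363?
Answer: -3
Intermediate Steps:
N(w) = 20 - 5*w (N(w) = -5*(-4 + w) = 20 - 5*w)
f(B, y) = 2*B*(-23 + B) (f(B, y) = (2*B)*(-23 + B) = 2*B*(-23 + B))
T + f(40, (N(3) + 3)²) = -1363 + 2*40*(-23 + 40) = -1363 + 2*40*17 = -1363 + 1360 = -3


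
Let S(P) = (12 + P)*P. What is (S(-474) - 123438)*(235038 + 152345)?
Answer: 37014445650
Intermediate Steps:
S(P) = P*(12 + P)
(S(-474) - 123438)*(235038 + 152345) = (-474*(12 - 474) - 123438)*(235038 + 152345) = (-474*(-462) - 123438)*387383 = (218988 - 123438)*387383 = 95550*387383 = 37014445650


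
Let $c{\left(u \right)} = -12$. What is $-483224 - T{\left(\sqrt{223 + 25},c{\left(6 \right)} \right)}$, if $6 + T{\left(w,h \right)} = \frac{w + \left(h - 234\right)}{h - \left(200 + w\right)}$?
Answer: $- \frac{2699745516}{5587} + \frac{229 \sqrt{62}}{11174} \approx -4.8322 \cdot 10^{5}$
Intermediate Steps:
$T{\left(w,h \right)} = -6 + \frac{-234 + h + w}{-200 + h - w}$ ($T{\left(w,h \right)} = -6 + \frac{w + \left(h - 234\right)}{h - \left(200 + w\right)} = -6 + \frac{w + \left(h - 234\right)}{-200 + h - w} = -6 + \frac{w + \left(-234 + h\right)}{-200 + h - w} = -6 + \frac{-234 + h + w}{-200 + h - w}$)
$-483224 - T{\left(\sqrt{223 + 25},c{\left(6 \right)} \right)} = -483224 - \frac{-966 - 7 \sqrt{223 + 25} + 5 \left(-12\right)}{200 + \sqrt{223 + 25} - -12} = -483224 - \frac{-966 - 7 \sqrt{248} - 60}{200 + \sqrt{248} + 12} = -483224 - \frac{-966 - 7 \cdot 2 \sqrt{62} - 60}{200 + 2 \sqrt{62} + 12} = -483224 - \frac{-966 - 14 \sqrt{62} - 60}{212 + 2 \sqrt{62}} = -483224 - \frac{-1026 - 14 \sqrt{62}}{212 + 2 \sqrt{62}}$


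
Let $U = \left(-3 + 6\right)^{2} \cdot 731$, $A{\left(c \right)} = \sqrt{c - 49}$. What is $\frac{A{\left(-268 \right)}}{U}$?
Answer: $\frac{i \sqrt{317}}{6579} \approx 0.0027063 i$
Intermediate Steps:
$A{\left(c \right)} = \sqrt{-49 + c}$
$U = 6579$ ($U = 3^{2} \cdot 731 = 9 \cdot 731 = 6579$)
$\frac{A{\left(-268 \right)}}{U} = \frac{\sqrt{-49 - 268}}{6579} = \sqrt{-317} \cdot \frac{1}{6579} = i \sqrt{317} \cdot \frac{1}{6579} = \frac{i \sqrt{317}}{6579}$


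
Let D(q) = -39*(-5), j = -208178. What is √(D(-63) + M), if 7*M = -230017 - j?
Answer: I*√143318/7 ≈ 54.082*I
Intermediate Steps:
M = -21839/7 (M = (-230017 - 1*(-208178))/7 = (-230017 + 208178)/7 = (⅐)*(-21839) = -21839/7 ≈ -3119.9)
D(q) = 195
√(D(-63) + M) = √(195 - 21839/7) = √(-20474/7) = I*√143318/7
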